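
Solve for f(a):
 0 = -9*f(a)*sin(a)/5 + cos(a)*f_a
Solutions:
 f(a) = C1/cos(a)^(9/5)


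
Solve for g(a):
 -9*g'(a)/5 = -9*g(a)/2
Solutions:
 g(a) = C1*exp(5*a/2)


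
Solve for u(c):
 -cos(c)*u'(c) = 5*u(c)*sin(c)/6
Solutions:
 u(c) = C1*cos(c)^(5/6)


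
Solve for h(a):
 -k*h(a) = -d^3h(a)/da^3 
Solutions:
 h(a) = C1*exp(a*k^(1/3)) + C2*exp(a*k^(1/3)*(-1 + sqrt(3)*I)/2) + C3*exp(-a*k^(1/3)*(1 + sqrt(3)*I)/2)


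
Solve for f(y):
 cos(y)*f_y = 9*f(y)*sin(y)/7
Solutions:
 f(y) = C1/cos(y)^(9/7)


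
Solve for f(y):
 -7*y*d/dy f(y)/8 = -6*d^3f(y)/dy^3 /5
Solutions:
 f(y) = C1 + Integral(C2*airyai(35^(1/3)*6^(2/3)*y/12) + C3*airybi(35^(1/3)*6^(2/3)*y/12), y)


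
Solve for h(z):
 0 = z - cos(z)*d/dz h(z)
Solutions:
 h(z) = C1 + Integral(z/cos(z), z)


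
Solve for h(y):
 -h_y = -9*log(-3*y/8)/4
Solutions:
 h(y) = C1 + 9*y*log(-y)/4 + 9*y*(-3*log(2) - 1 + log(3))/4


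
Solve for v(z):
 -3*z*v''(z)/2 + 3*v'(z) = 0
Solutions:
 v(z) = C1 + C2*z^3


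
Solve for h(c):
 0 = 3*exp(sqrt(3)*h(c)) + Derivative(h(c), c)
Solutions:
 h(c) = sqrt(3)*(2*log(1/(C1 + 3*c)) - log(3))/6


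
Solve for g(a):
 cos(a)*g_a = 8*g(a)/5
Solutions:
 g(a) = C1*(sin(a) + 1)^(4/5)/(sin(a) - 1)^(4/5)


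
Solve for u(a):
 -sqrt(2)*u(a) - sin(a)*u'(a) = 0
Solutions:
 u(a) = C1*(cos(a) + 1)^(sqrt(2)/2)/(cos(a) - 1)^(sqrt(2)/2)


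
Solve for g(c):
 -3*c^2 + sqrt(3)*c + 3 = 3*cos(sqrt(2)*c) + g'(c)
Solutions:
 g(c) = C1 - c^3 + sqrt(3)*c^2/2 + 3*c - 3*sqrt(2)*sin(sqrt(2)*c)/2


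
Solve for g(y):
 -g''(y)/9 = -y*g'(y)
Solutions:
 g(y) = C1 + C2*erfi(3*sqrt(2)*y/2)


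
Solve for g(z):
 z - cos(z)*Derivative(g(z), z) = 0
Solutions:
 g(z) = C1 + Integral(z/cos(z), z)


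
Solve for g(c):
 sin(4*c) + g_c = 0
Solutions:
 g(c) = C1 + cos(4*c)/4


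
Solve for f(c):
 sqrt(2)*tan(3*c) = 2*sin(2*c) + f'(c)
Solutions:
 f(c) = C1 - sqrt(2)*log(cos(3*c))/3 + cos(2*c)


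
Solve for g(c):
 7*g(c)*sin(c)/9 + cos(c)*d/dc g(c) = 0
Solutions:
 g(c) = C1*cos(c)^(7/9)


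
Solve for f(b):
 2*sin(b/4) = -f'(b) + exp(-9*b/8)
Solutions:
 f(b) = C1 + 8*cos(b/4) - 8*exp(-9*b/8)/9


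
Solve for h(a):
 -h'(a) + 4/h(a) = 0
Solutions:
 h(a) = -sqrt(C1 + 8*a)
 h(a) = sqrt(C1 + 8*a)


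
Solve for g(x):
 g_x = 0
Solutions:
 g(x) = C1


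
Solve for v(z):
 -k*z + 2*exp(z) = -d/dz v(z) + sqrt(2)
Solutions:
 v(z) = C1 + k*z^2/2 + sqrt(2)*z - 2*exp(z)


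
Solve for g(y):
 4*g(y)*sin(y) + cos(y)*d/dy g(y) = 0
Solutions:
 g(y) = C1*cos(y)^4


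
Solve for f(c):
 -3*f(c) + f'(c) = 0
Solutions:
 f(c) = C1*exp(3*c)


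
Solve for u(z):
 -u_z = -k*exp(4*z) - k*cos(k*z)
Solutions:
 u(z) = C1 + k*exp(4*z)/4 + sin(k*z)


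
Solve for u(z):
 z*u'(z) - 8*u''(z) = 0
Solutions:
 u(z) = C1 + C2*erfi(z/4)


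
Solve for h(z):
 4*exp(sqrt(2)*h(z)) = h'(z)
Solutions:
 h(z) = sqrt(2)*(2*log(-1/(C1 + 4*z)) - log(2))/4


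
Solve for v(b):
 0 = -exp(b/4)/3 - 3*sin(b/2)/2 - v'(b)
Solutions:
 v(b) = C1 - 4*exp(b/4)/3 + 3*cos(b/2)


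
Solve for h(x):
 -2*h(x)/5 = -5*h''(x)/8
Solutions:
 h(x) = C1*exp(-4*x/5) + C2*exp(4*x/5)


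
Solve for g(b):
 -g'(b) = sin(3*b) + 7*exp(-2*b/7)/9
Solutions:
 g(b) = C1 + cos(3*b)/3 + 49*exp(-2*b/7)/18


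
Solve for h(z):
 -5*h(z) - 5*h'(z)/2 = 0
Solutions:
 h(z) = C1*exp(-2*z)


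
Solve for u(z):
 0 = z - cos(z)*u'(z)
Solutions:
 u(z) = C1 + Integral(z/cos(z), z)


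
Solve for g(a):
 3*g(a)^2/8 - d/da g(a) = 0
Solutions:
 g(a) = -8/(C1 + 3*a)


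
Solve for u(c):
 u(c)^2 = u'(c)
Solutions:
 u(c) = -1/(C1 + c)


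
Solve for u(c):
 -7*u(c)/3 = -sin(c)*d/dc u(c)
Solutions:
 u(c) = C1*(cos(c) - 1)^(7/6)/(cos(c) + 1)^(7/6)


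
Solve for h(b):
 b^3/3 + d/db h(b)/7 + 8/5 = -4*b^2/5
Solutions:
 h(b) = C1 - 7*b^4/12 - 28*b^3/15 - 56*b/5


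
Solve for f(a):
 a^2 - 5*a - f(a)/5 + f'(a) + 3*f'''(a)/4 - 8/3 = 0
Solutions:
 f(a) = C1*exp(10^(1/3)*a*(-5^(1/3)*(9 + sqrt(481))^(1/3) + 10*2^(1/3)/(9 + sqrt(481))^(1/3))/30)*sin(10^(1/3)*sqrt(3)*a*(10*2^(1/3)/(9 + sqrt(481))^(1/3) + 5^(1/3)*(9 + sqrt(481))^(1/3))/30) + C2*exp(10^(1/3)*a*(-5^(1/3)*(9 + sqrt(481))^(1/3) + 10*2^(1/3)/(9 + sqrt(481))^(1/3))/30)*cos(10^(1/3)*sqrt(3)*a*(10*2^(1/3)/(9 + sqrt(481))^(1/3) + 5^(1/3)*(9 + sqrt(481))^(1/3))/30) + C3*exp(-10^(1/3)*a*(-5^(1/3)*(9 + sqrt(481))^(1/3) + 10*2^(1/3)/(9 + sqrt(481))^(1/3))/15) + 5*a^2 + 25*a + 335/3


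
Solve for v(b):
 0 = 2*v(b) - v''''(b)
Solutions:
 v(b) = C1*exp(-2^(1/4)*b) + C2*exp(2^(1/4)*b) + C3*sin(2^(1/4)*b) + C4*cos(2^(1/4)*b)


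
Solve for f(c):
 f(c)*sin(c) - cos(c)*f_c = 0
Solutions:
 f(c) = C1/cos(c)


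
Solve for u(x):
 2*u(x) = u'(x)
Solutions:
 u(x) = C1*exp(2*x)


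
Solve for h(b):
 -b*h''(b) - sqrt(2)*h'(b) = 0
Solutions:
 h(b) = C1 + C2*b^(1 - sqrt(2))


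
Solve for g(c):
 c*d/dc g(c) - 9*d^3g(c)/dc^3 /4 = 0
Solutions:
 g(c) = C1 + Integral(C2*airyai(2^(2/3)*3^(1/3)*c/3) + C3*airybi(2^(2/3)*3^(1/3)*c/3), c)


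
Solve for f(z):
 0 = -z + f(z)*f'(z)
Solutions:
 f(z) = -sqrt(C1 + z^2)
 f(z) = sqrt(C1 + z^2)


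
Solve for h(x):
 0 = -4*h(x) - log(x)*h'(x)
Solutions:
 h(x) = C1*exp(-4*li(x))


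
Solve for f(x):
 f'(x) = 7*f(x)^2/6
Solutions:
 f(x) = -6/(C1 + 7*x)


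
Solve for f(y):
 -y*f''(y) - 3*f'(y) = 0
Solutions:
 f(y) = C1 + C2/y^2


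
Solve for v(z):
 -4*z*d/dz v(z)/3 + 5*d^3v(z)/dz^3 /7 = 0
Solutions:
 v(z) = C1 + Integral(C2*airyai(15^(2/3)*28^(1/3)*z/15) + C3*airybi(15^(2/3)*28^(1/3)*z/15), z)


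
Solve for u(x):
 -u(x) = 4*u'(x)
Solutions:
 u(x) = C1*exp(-x/4)


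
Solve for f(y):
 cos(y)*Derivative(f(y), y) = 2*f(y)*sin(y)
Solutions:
 f(y) = C1/cos(y)^2


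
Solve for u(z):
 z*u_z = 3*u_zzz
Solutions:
 u(z) = C1 + Integral(C2*airyai(3^(2/3)*z/3) + C3*airybi(3^(2/3)*z/3), z)


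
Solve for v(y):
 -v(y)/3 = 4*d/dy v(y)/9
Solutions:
 v(y) = C1*exp(-3*y/4)


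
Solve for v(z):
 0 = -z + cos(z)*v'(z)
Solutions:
 v(z) = C1 + Integral(z/cos(z), z)


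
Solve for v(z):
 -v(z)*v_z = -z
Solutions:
 v(z) = -sqrt(C1 + z^2)
 v(z) = sqrt(C1 + z^2)


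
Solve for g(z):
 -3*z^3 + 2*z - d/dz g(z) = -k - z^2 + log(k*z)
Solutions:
 g(z) = C1 - 3*z^4/4 + z^3/3 + z^2 + z*(k + 1) - z*log(k*z)


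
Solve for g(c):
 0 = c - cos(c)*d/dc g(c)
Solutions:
 g(c) = C1 + Integral(c/cos(c), c)


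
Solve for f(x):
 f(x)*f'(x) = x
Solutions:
 f(x) = -sqrt(C1 + x^2)
 f(x) = sqrt(C1 + x^2)


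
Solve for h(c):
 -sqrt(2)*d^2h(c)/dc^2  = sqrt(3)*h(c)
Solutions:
 h(c) = C1*sin(2^(3/4)*3^(1/4)*c/2) + C2*cos(2^(3/4)*3^(1/4)*c/2)


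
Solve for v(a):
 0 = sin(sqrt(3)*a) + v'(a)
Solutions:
 v(a) = C1 + sqrt(3)*cos(sqrt(3)*a)/3


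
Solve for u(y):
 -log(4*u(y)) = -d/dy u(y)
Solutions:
 -Integral(1/(log(_y) + 2*log(2)), (_y, u(y))) = C1 - y


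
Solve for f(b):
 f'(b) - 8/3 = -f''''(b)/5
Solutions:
 f(b) = C1 + C4*exp(-5^(1/3)*b) + 8*b/3 + (C2*sin(sqrt(3)*5^(1/3)*b/2) + C3*cos(sqrt(3)*5^(1/3)*b/2))*exp(5^(1/3)*b/2)


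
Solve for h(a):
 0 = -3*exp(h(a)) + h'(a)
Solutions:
 h(a) = log(-1/(C1 + 3*a))


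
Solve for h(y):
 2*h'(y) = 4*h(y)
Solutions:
 h(y) = C1*exp(2*y)


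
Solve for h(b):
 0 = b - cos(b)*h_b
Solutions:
 h(b) = C1 + Integral(b/cos(b), b)


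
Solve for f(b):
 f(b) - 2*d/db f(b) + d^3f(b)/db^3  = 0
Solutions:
 f(b) = C1*exp(b) + C2*exp(b*(-1 + sqrt(5))/2) + C3*exp(-b*(1 + sqrt(5))/2)


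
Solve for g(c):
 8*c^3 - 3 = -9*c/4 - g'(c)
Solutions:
 g(c) = C1 - 2*c^4 - 9*c^2/8 + 3*c


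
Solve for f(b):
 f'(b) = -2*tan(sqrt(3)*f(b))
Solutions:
 f(b) = sqrt(3)*(pi - asin(C1*exp(-2*sqrt(3)*b)))/3
 f(b) = sqrt(3)*asin(C1*exp(-2*sqrt(3)*b))/3


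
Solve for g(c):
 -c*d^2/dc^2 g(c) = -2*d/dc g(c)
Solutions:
 g(c) = C1 + C2*c^3


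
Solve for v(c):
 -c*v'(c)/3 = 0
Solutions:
 v(c) = C1


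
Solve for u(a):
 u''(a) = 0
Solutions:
 u(a) = C1 + C2*a


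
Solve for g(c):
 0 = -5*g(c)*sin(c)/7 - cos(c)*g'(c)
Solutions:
 g(c) = C1*cos(c)^(5/7)


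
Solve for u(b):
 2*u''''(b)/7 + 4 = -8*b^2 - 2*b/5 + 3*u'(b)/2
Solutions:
 u(b) = C1 + C4*exp(42^(1/3)*b/2) + 16*b^3/9 + 2*b^2/15 + 8*b/3 + (C2*sin(14^(1/3)*3^(5/6)*b/4) + C3*cos(14^(1/3)*3^(5/6)*b/4))*exp(-42^(1/3)*b/4)


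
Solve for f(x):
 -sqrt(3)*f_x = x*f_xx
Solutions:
 f(x) = C1 + C2*x^(1 - sqrt(3))


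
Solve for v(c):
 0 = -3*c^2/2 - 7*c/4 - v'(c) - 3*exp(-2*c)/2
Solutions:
 v(c) = C1 - c^3/2 - 7*c^2/8 + 3*exp(-2*c)/4


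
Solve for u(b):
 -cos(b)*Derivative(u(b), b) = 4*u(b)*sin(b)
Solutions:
 u(b) = C1*cos(b)^4


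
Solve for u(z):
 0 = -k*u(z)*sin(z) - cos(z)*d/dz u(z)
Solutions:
 u(z) = C1*exp(k*log(cos(z)))


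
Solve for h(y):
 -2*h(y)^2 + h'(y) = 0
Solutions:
 h(y) = -1/(C1 + 2*y)


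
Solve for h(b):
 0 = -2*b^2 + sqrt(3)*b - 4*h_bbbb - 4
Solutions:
 h(b) = C1 + C2*b + C3*b^2 + C4*b^3 - b^6/720 + sqrt(3)*b^5/480 - b^4/24


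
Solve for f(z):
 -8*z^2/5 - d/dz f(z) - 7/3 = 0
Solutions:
 f(z) = C1 - 8*z^3/15 - 7*z/3


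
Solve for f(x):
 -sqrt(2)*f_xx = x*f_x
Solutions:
 f(x) = C1 + C2*erf(2^(1/4)*x/2)


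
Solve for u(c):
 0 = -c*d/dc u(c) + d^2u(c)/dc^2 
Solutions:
 u(c) = C1 + C2*erfi(sqrt(2)*c/2)


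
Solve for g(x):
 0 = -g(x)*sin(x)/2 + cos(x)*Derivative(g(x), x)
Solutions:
 g(x) = C1/sqrt(cos(x))


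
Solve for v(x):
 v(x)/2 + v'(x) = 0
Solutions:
 v(x) = C1*exp(-x/2)


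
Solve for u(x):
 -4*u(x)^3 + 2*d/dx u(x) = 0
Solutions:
 u(x) = -sqrt(2)*sqrt(-1/(C1 + 2*x))/2
 u(x) = sqrt(2)*sqrt(-1/(C1 + 2*x))/2


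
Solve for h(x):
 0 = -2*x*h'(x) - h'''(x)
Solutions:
 h(x) = C1 + Integral(C2*airyai(-2^(1/3)*x) + C3*airybi(-2^(1/3)*x), x)


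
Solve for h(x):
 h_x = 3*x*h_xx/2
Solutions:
 h(x) = C1 + C2*x^(5/3)


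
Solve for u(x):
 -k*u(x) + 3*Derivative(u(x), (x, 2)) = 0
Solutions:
 u(x) = C1*exp(-sqrt(3)*sqrt(k)*x/3) + C2*exp(sqrt(3)*sqrt(k)*x/3)


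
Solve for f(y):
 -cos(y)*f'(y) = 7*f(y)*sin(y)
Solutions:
 f(y) = C1*cos(y)^7


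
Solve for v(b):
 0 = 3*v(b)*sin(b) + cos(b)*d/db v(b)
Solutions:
 v(b) = C1*cos(b)^3


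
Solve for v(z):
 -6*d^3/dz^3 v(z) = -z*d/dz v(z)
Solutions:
 v(z) = C1 + Integral(C2*airyai(6^(2/3)*z/6) + C3*airybi(6^(2/3)*z/6), z)


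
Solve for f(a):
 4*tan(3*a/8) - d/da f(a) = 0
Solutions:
 f(a) = C1 - 32*log(cos(3*a/8))/3


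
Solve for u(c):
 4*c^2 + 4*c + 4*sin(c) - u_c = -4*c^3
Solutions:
 u(c) = C1 + c^4 + 4*c^3/3 + 2*c^2 - 4*cos(c)


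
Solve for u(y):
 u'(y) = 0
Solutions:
 u(y) = C1


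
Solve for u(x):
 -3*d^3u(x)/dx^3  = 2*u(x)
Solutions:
 u(x) = C3*exp(-2^(1/3)*3^(2/3)*x/3) + (C1*sin(2^(1/3)*3^(1/6)*x/2) + C2*cos(2^(1/3)*3^(1/6)*x/2))*exp(2^(1/3)*3^(2/3)*x/6)


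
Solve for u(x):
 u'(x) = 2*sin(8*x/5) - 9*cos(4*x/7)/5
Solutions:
 u(x) = C1 - 63*sin(4*x/7)/20 - 5*cos(8*x/5)/4


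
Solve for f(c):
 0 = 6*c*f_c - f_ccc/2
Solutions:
 f(c) = C1 + Integral(C2*airyai(12^(1/3)*c) + C3*airybi(12^(1/3)*c), c)


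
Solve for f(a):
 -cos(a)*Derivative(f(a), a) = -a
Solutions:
 f(a) = C1 + Integral(a/cos(a), a)


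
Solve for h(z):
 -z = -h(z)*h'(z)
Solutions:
 h(z) = -sqrt(C1 + z^2)
 h(z) = sqrt(C1 + z^2)


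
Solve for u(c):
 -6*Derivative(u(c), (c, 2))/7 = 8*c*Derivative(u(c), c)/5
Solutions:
 u(c) = C1 + C2*erf(sqrt(210)*c/15)


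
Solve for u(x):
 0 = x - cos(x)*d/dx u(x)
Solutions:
 u(x) = C1 + Integral(x/cos(x), x)


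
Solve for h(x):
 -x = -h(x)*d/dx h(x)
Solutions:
 h(x) = -sqrt(C1 + x^2)
 h(x) = sqrt(C1 + x^2)


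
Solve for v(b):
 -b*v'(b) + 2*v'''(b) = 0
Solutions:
 v(b) = C1 + Integral(C2*airyai(2^(2/3)*b/2) + C3*airybi(2^(2/3)*b/2), b)


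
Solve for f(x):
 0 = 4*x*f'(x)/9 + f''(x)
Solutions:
 f(x) = C1 + C2*erf(sqrt(2)*x/3)


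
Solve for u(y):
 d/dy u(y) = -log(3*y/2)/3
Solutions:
 u(y) = C1 - y*log(y)/3 - y*log(3)/3 + y*log(2)/3 + y/3


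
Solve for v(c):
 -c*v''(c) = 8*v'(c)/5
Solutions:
 v(c) = C1 + C2/c^(3/5)


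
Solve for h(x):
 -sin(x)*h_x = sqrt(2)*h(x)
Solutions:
 h(x) = C1*(cos(x) + 1)^(sqrt(2)/2)/(cos(x) - 1)^(sqrt(2)/2)


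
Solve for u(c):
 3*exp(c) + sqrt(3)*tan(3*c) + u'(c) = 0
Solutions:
 u(c) = C1 - 3*exp(c) + sqrt(3)*log(cos(3*c))/3


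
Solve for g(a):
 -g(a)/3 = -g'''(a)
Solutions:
 g(a) = C3*exp(3^(2/3)*a/3) + (C1*sin(3^(1/6)*a/2) + C2*cos(3^(1/6)*a/2))*exp(-3^(2/3)*a/6)


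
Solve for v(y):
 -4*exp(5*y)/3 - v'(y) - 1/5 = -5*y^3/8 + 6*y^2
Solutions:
 v(y) = C1 + 5*y^4/32 - 2*y^3 - y/5 - 4*exp(5*y)/15


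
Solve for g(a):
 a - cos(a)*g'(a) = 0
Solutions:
 g(a) = C1 + Integral(a/cos(a), a)


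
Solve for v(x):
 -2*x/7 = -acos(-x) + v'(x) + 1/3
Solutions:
 v(x) = C1 - x^2/7 + x*acos(-x) - x/3 + sqrt(1 - x^2)


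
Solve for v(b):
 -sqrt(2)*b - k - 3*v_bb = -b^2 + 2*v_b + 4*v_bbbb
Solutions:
 v(b) = C1 + C4*exp(-b/2) + b^3/6 - 3*b^2/4 - sqrt(2)*b^2/4 - b*k/2 + 3*sqrt(2)*b/4 + 9*b/4 + (C2*sin(sqrt(15)*b/4) + C3*cos(sqrt(15)*b/4))*exp(b/4)


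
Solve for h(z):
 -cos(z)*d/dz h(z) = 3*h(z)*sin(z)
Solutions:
 h(z) = C1*cos(z)^3


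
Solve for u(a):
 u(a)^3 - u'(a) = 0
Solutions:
 u(a) = -sqrt(2)*sqrt(-1/(C1 + a))/2
 u(a) = sqrt(2)*sqrt(-1/(C1 + a))/2


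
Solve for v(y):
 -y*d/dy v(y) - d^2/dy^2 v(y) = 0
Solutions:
 v(y) = C1 + C2*erf(sqrt(2)*y/2)


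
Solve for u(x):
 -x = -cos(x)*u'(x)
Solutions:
 u(x) = C1 + Integral(x/cos(x), x)


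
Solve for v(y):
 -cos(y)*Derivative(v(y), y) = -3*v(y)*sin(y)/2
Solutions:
 v(y) = C1/cos(y)^(3/2)


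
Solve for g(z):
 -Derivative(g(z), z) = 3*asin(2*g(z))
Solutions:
 Integral(1/asin(2*_y), (_y, g(z))) = C1 - 3*z


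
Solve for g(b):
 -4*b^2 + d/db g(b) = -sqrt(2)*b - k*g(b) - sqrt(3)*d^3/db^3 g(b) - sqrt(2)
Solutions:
 g(b) = C1*exp(b*(-2^(2/3)*3^(1/6)*(9*k + sqrt(81*k^2 + 4*sqrt(3)))^(1/3) + 2*6^(1/3)/(9*k + sqrt(81*k^2 + 4*sqrt(3)))^(1/3))/6) + C2*exp(b*(2^(2/3)*3^(1/6)*(9*k + sqrt(81*k^2 + 4*sqrt(3)))^(1/3) - 6^(2/3)*I*(9*k + sqrt(81*k^2 + 4*sqrt(3)))^(1/3) + 16*sqrt(3)/((9*k + sqrt(81*k^2 + 4*sqrt(3)))^(1/3)*(-2^(2/3)*3^(1/6) + 6^(2/3)*I)))/12) + C3*exp(b*(2^(2/3)*3^(1/6)*(9*k + sqrt(81*k^2 + 4*sqrt(3)))^(1/3) + 6^(2/3)*I*(9*k + sqrt(81*k^2 + 4*sqrt(3)))^(1/3) - 16*sqrt(3)/((9*k + sqrt(81*k^2 + 4*sqrt(3)))^(1/3)*(2^(2/3)*3^(1/6) + 6^(2/3)*I)))/12) + 4*b^2/k - sqrt(2)*b/k - 8*b/k^2 - sqrt(2)/k + sqrt(2)/k^2 + 8/k^3


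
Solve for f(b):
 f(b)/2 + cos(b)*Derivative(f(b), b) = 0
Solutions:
 f(b) = C1*(sin(b) - 1)^(1/4)/(sin(b) + 1)^(1/4)


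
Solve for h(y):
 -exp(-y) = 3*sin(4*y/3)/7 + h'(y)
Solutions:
 h(y) = C1 + 9*cos(4*y/3)/28 + exp(-y)


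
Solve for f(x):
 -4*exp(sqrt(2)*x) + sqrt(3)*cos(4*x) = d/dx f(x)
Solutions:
 f(x) = C1 - 2*sqrt(2)*exp(sqrt(2)*x) + sqrt(3)*sin(4*x)/4


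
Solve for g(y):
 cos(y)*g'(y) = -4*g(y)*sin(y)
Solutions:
 g(y) = C1*cos(y)^4


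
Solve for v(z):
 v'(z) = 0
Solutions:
 v(z) = C1


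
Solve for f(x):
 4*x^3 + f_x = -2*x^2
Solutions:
 f(x) = C1 - x^4 - 2*x^3/3


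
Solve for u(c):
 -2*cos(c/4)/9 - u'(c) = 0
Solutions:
 u(c) = C1 - 8*sin(c/4)/9


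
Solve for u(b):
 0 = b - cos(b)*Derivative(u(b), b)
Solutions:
 u(b) = C1 + Integral(b/cos(b), b)


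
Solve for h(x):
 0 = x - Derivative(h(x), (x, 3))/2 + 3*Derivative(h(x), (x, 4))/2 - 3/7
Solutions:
 h(x) = C1 + C2*x + C3*x^2 + C4*exp(x/3) + x^4/12 + 6*x^3/7


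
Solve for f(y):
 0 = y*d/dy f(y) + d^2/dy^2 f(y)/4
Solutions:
 f(y) = C1 + C2*erf(sqrt(2)*y)


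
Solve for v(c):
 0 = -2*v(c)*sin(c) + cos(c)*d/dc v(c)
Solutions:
 v(c) = C1/cos(c)^2


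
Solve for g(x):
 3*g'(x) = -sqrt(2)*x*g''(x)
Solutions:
 g(x) = C1 + C2*x^(1 - 3*sqrt(2)/2)


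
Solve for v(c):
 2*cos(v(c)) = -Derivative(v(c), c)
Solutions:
 v(c) = pi - asin((C1 + exp(4*c))/(C1 - exp(4*c)))
 v(c) = asin((C1 + exp(4*c))/(C1 - exp(4*c)))


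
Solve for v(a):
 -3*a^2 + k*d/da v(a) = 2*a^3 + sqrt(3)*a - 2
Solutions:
 v(a) = C1 + a^4/(2*k) + a^3/k + sqrt(3)*a^2/(2*k) - 2*a/k


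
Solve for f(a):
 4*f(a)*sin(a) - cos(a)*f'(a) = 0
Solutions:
 f(a) = C1/cos(a)^4


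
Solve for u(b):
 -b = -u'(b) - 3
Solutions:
 u(b) = C1 + b^2/2 - 3*b


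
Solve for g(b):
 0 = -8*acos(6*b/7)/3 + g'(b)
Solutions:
 g(b) = C1 + 8*b*acos(6*b/7)/3 - 4*sqrt(49 - 36*b^2)/9


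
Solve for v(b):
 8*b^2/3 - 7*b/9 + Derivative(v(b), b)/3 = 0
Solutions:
 v(b) = C1 - 8*b^3/3 + 7*b^2/6


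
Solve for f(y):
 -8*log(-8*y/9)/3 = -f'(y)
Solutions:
 f(y) = C1 + 8*y*log(-y)/3 + y*(-16*log(3)/3 - 8/3 + 8*log(2))


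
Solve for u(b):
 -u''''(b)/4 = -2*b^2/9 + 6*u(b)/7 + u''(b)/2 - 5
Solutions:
 u(b) = 7*b^2/27 + (C1*sin(14^(3/4)*3^(1/4)*b*cos(atan(sqrt(119)/7)/2)/7) + C2*cos(14^(3/4)*3^(1/4)*b*cos(atan(sqrt(119)/7)/2)/7))*exp(-14^(3/4)*3^(1/4)*b*sin(atan(sqrt(119)/7)/2)/7) + (C3*sin(14^(3/4)*3^(1/4)*b*cos(atan(sqrt(119)/7)/2)/7) + C4*cos(14^(3/4)*3^(1/4)*b*cos(atan(sqrt(119)/7)/2)/7))*exp(14^(3/4)*3^(1/4)*b*sin(atan(sqrt(119)/7)/2)/7) + 448/81


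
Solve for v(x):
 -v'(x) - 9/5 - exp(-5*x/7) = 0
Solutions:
 v(x) = C1 - 9*x/5 + 7*exp(-5*x/7)/5


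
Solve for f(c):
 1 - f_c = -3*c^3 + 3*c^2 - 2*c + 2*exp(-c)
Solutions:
 f(c) = C1 + 3*c^4/4 - c^3 + c^2 + c + 2*exp(-c)


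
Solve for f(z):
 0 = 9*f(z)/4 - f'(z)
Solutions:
 f(z) = C1*exp(9*z/4)


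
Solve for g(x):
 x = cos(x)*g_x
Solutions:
 g(x) = C1 + Integral(x/cos(x), x)


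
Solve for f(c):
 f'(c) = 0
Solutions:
 f(c) = C1


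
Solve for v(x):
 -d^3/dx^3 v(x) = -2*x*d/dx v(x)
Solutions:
 v(x) = C1 + Integral(C2*airyai(2^(1/3)*x) + C3*airybi(2^(1/3)*x), x)


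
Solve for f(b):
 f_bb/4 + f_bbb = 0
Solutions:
 f(b) = C1 + C2*b + C3*exp(-b/4)


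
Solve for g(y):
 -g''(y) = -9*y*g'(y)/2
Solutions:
 g(y) = C1 + C2*erfi(3*y/2)


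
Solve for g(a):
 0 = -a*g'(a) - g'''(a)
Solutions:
 g(a) = C1 + Integral(C2*airyai(-a) + C3*airybi(-a), a)


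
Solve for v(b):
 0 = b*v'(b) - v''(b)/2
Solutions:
 v(b) = C1 + C2*erfi(b)


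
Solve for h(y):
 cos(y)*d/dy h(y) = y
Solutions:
 h(y) = C1 + Integral(y/cos(y), y)


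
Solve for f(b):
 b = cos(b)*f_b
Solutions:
 f(b) = C1 + Integral(b/cos(b), b)


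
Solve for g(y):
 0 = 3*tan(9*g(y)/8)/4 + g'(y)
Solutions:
 g(y) = -8*asin(C1*exp(-27*y/32))/9 + 8*pi/9
 g(y) = 8*asin(C1*exp(-27*y/32))/9


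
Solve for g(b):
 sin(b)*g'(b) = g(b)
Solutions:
 g(b) = C1*sqrt(cos(b) - 1)/sqrt(cos(b) + 1)


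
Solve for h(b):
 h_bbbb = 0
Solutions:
 h(b) = C1 + C2*b + C3*b^2 + C4*b^3


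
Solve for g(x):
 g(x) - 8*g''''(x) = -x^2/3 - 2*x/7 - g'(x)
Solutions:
 g(x) = C1*exp(x*(-2^(2/3)*(47 + 3*sqrt(249))^(1/3) + 4*2^(1/3)/(47 + 3*sqrt(249))^(1/3) + 4)/24)*sin(2^(1/3)*sqrt(3)*x*(4/(47 + 3*sqrt(249))^(1/3) + 2^(1/3)*(47 + 3*sqrt(249))^(1/3))/24) + C2*exp(x*(-2^(2/3)*(47 + 3*sqrt(249))^(1/3) + 4*2^(1/3)/(47 + 3*sqrt(249))^(1/3) + 4)/24)*cos(2^(1/3)*sqrt(3)*x*(4/(47 + 3*sqrt(249))^(1/3) + 2^(1/3)*(47 + 3*sqrt(249))^(1/3))/24) + C3*exp(-x/2) + C4*exp(x*(-4*2^(1/3)/(47 + 3*sqrt(249))^(1/3) + 2 + 2^(2/3)*(47 + 3*sqrt(249))^(1/3))/12) - x^2/3 + 8*x/21 - 8/21


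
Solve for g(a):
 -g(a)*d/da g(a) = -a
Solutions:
 g(a) = -sqrt(C1 + a^2)
 g(a) = sqrt(C1 + a^2)


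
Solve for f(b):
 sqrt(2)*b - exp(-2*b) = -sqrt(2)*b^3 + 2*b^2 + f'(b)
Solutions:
 f(b) = C1 + sqrt(2)*b^4/4 - 2*b^3/3 + sqrt(2)*b^2/2 + exp(-2*b)/2


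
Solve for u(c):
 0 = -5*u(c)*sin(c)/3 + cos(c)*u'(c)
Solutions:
 u(c) = C1/cos(c)^(5/3)


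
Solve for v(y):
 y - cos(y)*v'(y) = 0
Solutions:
 v(y) = C1 + Integral(y/cos(y), y)


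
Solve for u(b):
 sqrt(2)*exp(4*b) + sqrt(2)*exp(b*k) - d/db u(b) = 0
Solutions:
 u(b) = C1 + sqrt(2)*exp(4*b)/4 + sqrt(2)*exp(b*k)/k


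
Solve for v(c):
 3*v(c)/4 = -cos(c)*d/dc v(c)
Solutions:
 v(c) = C1*(sin(c) - 1)^(3/8)/(sin(c) + 1)^(3/8)


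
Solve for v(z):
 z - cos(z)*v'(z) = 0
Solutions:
 v(z) = C1 + Integral(z/cos(z), z)


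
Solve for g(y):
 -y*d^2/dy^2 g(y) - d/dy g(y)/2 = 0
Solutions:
 g(y) = C1 + C2*sqrt(y)


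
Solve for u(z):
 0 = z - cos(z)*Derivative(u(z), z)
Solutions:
 u(z) = C1 + Integral(z/cos(z), z)


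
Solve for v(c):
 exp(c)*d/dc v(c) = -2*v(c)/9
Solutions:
 v(c) = C1*exp(2*exp(-c)/9)


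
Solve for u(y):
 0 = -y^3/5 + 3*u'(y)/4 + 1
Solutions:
 u(y) = C1 + y^4/15 - 4*y/3


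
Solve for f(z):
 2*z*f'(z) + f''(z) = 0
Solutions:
 f(z) = C1 + C2*erf(z)


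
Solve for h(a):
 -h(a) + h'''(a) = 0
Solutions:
 h(a) = C3*exp(a) + (C1*sin(sqrt(3)*a/2) + C2*cos(sqrt(3)*a/2))*exp(-a/2)


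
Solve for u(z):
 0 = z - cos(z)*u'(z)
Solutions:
 u(z) = C1 + Integral(z/cos(z), z)


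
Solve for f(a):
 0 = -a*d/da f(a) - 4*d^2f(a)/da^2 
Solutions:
 f(a) = C1 + C2*erf(sqrt(2)*a/4)


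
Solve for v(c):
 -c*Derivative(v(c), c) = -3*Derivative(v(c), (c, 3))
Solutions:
 v(c) = C1 + Integral(C2*airyai(3^(2/3)*c/3) + C3*airybi(3^(2/3)*c/3), c)


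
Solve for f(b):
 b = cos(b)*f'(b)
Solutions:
 f(b) = C1 + Integral(b/cos(b), b)


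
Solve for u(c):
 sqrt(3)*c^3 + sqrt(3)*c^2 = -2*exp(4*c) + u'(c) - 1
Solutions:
 u(c) = C1 + sqrt(3)*c^4/4 + sqrt(3)*c^3/3 + c + exp(4*c)/2


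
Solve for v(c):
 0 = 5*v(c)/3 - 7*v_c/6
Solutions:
 v(c) = C1*exp(10*c/7)


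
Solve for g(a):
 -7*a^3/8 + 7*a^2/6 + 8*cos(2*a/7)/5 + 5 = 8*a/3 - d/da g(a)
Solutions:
 g(a) = C1 + 7*a^4/32 - 7*a^3/18 + 4*a^2/3 - 5*a - 28*sin(2*a/7)/5


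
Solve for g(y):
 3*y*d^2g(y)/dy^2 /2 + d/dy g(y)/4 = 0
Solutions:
 g(y) = C1 + C2*y^(5/6)


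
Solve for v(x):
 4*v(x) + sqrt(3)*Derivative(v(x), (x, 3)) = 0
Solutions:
 v(x) = C3*exp(-2^(2/3)*3^(5/6)*x/3) + (C1*sin(2^(2/3)*3^(1/3)*x/2) + C2*cos(2^(2/3)*3^(1/3)*x/2))*exp(2^(2/3)*3^(5/6)*x/6)


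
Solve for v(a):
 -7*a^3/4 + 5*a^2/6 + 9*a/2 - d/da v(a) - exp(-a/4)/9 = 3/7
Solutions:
 v(a) = C1 - 7*a^4/16 + 5*a^3/18 + 9*a^2/4 - 3*a/7 + 4*exp(-a/4)/9


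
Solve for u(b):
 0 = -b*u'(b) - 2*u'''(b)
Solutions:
 u(b) = C1 + Integral(C2*airyai(-2^(2/3)*b/2) + C3*airybi(-2^(2/3)*b/2), b)


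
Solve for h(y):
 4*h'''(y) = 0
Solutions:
 h(y) = C1 + C2*y + C3*y^2


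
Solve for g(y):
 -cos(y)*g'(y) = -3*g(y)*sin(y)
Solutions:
 g(y) = C1/cos(y)^3


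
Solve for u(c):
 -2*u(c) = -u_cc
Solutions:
 u(c) = C1*exp(-sqrt(2)*c) + C2*exp(sqrt(2)*c)


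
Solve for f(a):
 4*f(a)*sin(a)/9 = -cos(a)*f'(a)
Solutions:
 f(a) = C1*cos(a)^(4/9)


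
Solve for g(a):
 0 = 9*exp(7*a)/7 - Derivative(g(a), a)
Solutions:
 g(a) = C1 + 9*exp(7*a)/49


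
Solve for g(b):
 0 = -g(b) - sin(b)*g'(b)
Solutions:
 g(b) = C1*sqrt(cos(b) + 1)/sqrt(cos(b) - 1)


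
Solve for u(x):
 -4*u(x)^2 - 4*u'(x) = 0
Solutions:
 u(x) = 1/(C1 + x)


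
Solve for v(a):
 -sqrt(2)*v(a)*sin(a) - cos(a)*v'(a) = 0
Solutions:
 v(a) = C1*cos(a)^(sqrt(2))


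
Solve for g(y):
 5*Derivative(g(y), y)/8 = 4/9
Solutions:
 g(y) = C1 + 32*y/45


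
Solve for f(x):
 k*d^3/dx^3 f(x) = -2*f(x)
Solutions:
 f(x) = C1*exp(2^(1/3)*x*(-1/k)^(1/3)) + C2*exp(2^(1/3)*x*(-1/k)^(1/3)*(-1 + sqrt(3)*I)/2) + C3*exp(-2^(1/3)*x*(-1/k)^(1/3)*(1 + sqrt(3)*I)/2)


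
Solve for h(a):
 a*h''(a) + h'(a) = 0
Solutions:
 h(a) = C1 + C2*log(a)


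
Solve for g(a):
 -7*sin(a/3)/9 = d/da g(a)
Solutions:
 g(a) = C1 + 7*cos(a/3)/3


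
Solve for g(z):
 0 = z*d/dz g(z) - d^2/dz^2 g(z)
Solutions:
 g(z) = C1 + C2*erfi(sqrt(2)*z/2)


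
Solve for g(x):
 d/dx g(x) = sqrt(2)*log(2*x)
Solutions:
 g(x) = C1 + sqrt(2)*x*log(x) - sqrt(2)*x + sqrt(2)*x*log(2)


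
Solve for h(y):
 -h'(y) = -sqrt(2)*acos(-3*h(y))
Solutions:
 Integral(1/acos(-3*_y), (_y, h(y))) = C1 + sqrt(2)*y


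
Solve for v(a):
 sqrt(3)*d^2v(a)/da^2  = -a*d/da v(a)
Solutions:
 v(a) = C1 + C2*erf(sqrt(2)*3^(3/4)*a/6)


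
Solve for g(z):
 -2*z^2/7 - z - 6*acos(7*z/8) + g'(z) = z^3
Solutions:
 g(z) = C1 + z^4/4 + 2*z^3/21 + z^2/2 + 6*z*acos(7*z/8) - 6*sqrt(64 - 49*z^2)/7


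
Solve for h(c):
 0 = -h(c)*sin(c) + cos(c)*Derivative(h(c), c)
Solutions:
 h(c) = C1/cos(c)


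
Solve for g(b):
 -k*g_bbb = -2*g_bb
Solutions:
 g(b) = C1 + C2*b + C3*exp(2*b/k)


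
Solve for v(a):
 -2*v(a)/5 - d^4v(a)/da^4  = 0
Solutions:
 v(a) = (C1*sin(10^(3/4)*a/10) + C2*cos(10^(3/4)*a/10))*exp(-10^(3/4)*a/10) + (C3*sin(10^(3/4)*a/10) + C4*cos(10^(3/4)*a/10))*exp(10^(3/4)*a/10)


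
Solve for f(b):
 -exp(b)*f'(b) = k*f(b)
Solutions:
 f(b) = C1*exp(k*exp(-b))


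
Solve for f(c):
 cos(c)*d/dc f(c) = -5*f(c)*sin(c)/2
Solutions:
 f(c) = C1*cos(c)^(5/2)


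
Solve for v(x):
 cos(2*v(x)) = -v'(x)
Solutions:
 v(x) = -asin((C1 + exp(4*x))/(C1 - exp(4*x)))/2 + pi/2
 v(x) = asin((C1 + exp(4*x))/(C1 - exp(4*x)))/2


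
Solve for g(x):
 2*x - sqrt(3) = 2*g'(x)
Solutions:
 g(x) = C1 + x^2/2 - sqrt(3)*x/2


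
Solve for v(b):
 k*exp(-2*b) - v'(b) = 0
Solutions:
 v(b) = C1 - k*exp(-2*b)/2


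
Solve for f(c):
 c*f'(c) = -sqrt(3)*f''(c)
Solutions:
 f(c) = C1 + C2*erf(sqrt(2)*3^(3/4)*c/6)


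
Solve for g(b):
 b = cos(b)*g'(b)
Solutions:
 g(b) = C1 + Integral(b/cos(b), b)


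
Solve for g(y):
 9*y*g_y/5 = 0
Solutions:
 g(y) = C1


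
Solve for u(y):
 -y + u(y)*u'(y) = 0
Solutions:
 u(y) = -sqrt(C1 + y^2)
 u(y) = sqrt(C1 + y^2)


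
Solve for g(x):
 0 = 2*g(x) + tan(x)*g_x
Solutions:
 g(x) = C1/sin(x)^2


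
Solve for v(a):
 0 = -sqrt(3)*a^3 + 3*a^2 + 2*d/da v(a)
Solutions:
 v(a) = C1 + sqrt(3)*a^4/8 - a^3/2


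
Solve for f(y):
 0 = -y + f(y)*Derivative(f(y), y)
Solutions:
 f(y) = -sqrt(C1 + y^2)
 f(y) = sqrt(C1 + y^2)


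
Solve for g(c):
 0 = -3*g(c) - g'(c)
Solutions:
 g(c) = C1*exp(-3*c)


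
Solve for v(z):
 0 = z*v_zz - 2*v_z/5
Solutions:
 v(z) = C1 + C2*z^(7/5)


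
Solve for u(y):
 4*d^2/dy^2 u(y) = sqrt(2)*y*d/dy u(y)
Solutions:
 u(y) = C1 + C2*erfi(2^(3/4)*y/4)


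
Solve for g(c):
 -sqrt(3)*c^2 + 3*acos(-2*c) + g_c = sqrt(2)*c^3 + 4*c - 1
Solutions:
 g(c) = C1 + sqrt(2)*c^4/4 + sqrt(3)*c^3/3 + 2*c^2 - 3*c*acos(-2*c) - c - 3*sqrt(1 - 4*c^2)/2


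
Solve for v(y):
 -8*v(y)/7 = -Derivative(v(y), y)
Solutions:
 v(y) = C1*exp(8*y/7)


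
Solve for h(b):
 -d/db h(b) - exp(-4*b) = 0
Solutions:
 h(b) = C1 + exp(-4*b)/4


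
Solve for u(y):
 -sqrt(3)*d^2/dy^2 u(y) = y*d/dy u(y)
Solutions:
 u(y) = C1 + C2*erf(sqrt(2)*3^(3/4)*y/6)


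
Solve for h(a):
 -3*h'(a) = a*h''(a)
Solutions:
 h(a) = C1 + C2/a^2


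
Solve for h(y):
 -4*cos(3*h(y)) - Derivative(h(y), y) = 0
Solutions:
 h(y) = -asin((C1 + exp(24*y))/(C1 - exp(24*y)))/3 + pi/3
 h(y) = asin((C1 + exp(24*y))/(C1 - exp(24*y)))/3


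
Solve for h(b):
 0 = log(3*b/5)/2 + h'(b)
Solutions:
 h(b) = C1 - b*log(b)/2 - b*log(3)/2 + b/2 + b*log(5)/2


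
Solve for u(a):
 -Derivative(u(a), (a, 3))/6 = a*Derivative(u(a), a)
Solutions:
 u(a) = C1 + Integral(C2*airyai(-6^(1/3)*a) + C3*airybi(-6^(1/3)*a), a)


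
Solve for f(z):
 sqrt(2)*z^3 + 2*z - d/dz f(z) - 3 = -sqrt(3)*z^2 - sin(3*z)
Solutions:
 f(z) = C1 + sqrt(2)*z^4/4 + sqrt(3)*z^3/3 + z^2 - 3*z - cos(3*z)/3


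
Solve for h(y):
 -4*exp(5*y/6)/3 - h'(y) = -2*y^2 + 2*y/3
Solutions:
 h(y) = C1 + 2*y^3/3 - y^2/3 - 8*exp(5*y/6)/5


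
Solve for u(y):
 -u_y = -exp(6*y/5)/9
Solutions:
 u(y) = C1 + 5*exp(6*y/5)/54


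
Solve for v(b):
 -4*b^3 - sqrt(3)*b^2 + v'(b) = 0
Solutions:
 v(b) = C1 + b^4 + sqrt(3)*b^3/3


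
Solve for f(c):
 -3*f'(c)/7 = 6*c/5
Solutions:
 f(c) = C1 - 7*c^2/5


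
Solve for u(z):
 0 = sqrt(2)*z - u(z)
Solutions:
 u(z) = sqrt(2)*z


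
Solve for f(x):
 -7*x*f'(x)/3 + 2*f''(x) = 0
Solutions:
 f(x) = C1 + C2*erfi(sqrt(21)*x/6)


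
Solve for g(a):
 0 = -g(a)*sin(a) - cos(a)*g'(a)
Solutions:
 g(a) = C1*cos(a)


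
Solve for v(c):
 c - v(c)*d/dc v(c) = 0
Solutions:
 v(c) = -sqrt(C1 + c^2)
 v(c) = sqrt(C1 + c^2)


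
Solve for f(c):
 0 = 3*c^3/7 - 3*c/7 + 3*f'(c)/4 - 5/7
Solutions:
 f(c) = C1 - c^4/7 + 2*c^2/7 + 20*c/21


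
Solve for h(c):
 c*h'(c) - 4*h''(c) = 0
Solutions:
 h(c) = C1 + C2*erfi(sqrt(2)*c/4)


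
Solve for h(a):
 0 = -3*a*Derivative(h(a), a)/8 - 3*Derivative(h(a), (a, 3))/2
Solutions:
 h(a) = C1 + Integral(C2*airyai(-2^(1/3)*a/2) + C3*airybi(-2^(1/3)*a/2), a)


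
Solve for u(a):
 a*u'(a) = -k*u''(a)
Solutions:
 u(a) = C1 + C2*sqrt(k)*erf(sqrt(2)*a*sqrt(1/k)/2)


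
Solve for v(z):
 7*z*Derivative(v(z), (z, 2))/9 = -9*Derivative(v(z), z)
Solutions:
 v(z) = C1 + C2/z^(74/7)


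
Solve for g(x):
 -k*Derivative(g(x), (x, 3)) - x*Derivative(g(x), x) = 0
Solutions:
 g(x) = C1 + Integral(C2*airyai(x*(-1/k)^(1/3)) + C3*airybi(x*(-1/k)^(1/3)), x)


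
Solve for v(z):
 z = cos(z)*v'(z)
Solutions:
 v(z) = C1 + Integral(z/cos(z), z)


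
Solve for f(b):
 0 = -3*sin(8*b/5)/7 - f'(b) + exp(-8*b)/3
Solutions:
 f(b) = C1 + 15*cos(8*b/5)/56 - exp(-8*b)/24


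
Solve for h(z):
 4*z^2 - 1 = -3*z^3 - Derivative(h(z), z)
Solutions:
 h(z) = C1 - 3*z^4/4 - 4*z^3/3 + z


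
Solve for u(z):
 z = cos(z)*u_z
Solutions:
 u(z) = C1 + Integral(z/cos(z), z)


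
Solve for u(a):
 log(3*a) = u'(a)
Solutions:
 u(a) = C1 + a*log(a) - a + a*log(3)


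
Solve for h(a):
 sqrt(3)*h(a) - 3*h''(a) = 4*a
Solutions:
 h(a) = C1*exp(-3^(3/4)*a/3) + C2*exp(3^(3/4)*a/3) + 4*sqrt(3)*a/3


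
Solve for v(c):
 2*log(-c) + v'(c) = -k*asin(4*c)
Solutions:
 v(c) = C1 - 2*c*log(-c) + 2*c - k*(c*asin(4*c) + sqrt(1 - 16*c^2)/4)


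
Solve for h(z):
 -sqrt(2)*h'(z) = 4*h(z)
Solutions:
 h(z) = C1*exp(-2*sqrt(2)*z)


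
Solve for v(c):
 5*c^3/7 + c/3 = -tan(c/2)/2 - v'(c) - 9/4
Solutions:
 v(c) = C1 - 5*c^4/28 - c^2/6 - 9*c/4 + log(cos(c/2))


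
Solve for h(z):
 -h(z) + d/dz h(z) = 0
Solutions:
 h(z) = C1*exp(z)


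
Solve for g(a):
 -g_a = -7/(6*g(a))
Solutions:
 g(a) = -sqrt(C1 + 21*a)/3
 g(a) = sqrt(C1 + 21*a)/3


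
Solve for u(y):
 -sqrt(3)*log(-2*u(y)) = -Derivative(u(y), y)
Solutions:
 -sqrt(3)*Integral(1/(log(-_y) + log(2)), (_y, u(y)))/3 = C1 - y


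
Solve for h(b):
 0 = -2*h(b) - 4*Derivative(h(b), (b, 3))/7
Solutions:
 h(b) = C3*exp(-2^(2/3)*7^(1/3)*b/2) + (C1*sin(2^(2/3)*sqrt(3)*7^(1/3)*b/4) + C2*cos(2^(2/3)*sqrt(3)*7^(1/3)*b/4))*exp(2^(2/3)*7^(1/3)*b/4)


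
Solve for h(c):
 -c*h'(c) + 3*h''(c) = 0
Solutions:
 h(c) = C1 + C2*erfi(sqrt(6)*c/6)


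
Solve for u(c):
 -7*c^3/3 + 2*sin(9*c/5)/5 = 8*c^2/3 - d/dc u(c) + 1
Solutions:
 u(c) = C1 + 7*c^4/12 + 8*c^3/9 + c + 2*cos(9*c/5)/9


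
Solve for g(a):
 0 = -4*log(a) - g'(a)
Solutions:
 g(a) = C1 - 4*a*log(a) + 4*a


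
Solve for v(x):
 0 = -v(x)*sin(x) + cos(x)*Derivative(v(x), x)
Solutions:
 v(x) = C1/cos(x)


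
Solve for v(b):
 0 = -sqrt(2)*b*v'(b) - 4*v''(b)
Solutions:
 v(b) = C1 + C2*erf(2^(3/4)*b/4)


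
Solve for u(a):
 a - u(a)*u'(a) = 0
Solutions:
 u(a) = -sqrt(C1 + a^2)
 u(a) = sqrt(C1 + a^2)


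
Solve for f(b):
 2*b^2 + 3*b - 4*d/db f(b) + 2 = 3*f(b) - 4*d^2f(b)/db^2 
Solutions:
 f(b) = C1*exp(-b/2) + C2*exp(3*b/2) + 2*b^2/3 - 7*b/9 + 94/27


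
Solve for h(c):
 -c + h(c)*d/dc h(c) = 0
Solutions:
 h(c) = -sqrt(C1 + c^2)
 h(c) = sqrt(C1 + c^2)


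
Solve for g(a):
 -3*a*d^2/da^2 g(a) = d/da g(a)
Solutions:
 g(a) = C1 + C2*a^(2/3)


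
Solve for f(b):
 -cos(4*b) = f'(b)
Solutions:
 f(b) = C1 - sin(4*b)/4


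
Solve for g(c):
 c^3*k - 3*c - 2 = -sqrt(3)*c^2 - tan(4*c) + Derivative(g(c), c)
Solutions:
 g(c) = C1 + c^4*k/4 + sqrt(3)*c^3/3 - 3*c^2/2 - 2*c - log(cos(4*c))/4


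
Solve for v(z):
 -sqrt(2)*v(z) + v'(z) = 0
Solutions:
 v(z) = C1*exp(sqrt(2)*z)


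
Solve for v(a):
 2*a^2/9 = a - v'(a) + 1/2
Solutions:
 v(a) = C1 - 2*a^3/27 + a^2/2 + a/2


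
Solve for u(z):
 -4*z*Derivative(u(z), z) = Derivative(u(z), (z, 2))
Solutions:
 u(z) = C1 + C2*erf(sqrt(2)*z)


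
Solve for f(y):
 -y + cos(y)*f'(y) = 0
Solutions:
 f(y) = C1 + Integral(y/cos(y), y)


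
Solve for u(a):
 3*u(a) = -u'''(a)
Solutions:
 u(a) = C3*exp(-3^(1/3)*a) + (C1*sin(3^(5/6)*a/2) + C2*cos(3^(5/6)*a/2))*exp(3^(1/3)*a/2)


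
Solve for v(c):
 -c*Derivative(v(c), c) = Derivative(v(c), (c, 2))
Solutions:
 v(c) = C1 + C2*erf(sqrt(2)*c/2)


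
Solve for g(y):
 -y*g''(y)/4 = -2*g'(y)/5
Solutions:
 g(y) = C1 + C2*y^(13/5)


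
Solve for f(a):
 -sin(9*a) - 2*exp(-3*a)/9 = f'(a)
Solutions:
 f(a) = C1 + cos(9*a)/9 + 2*exp(-3*a)/27


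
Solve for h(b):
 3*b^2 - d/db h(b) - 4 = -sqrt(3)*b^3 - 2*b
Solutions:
 h(b) = C1 + sqrt(3)*b^4/4 + b^3 + b^2 - 4*b


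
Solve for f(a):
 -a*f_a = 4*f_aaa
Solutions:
 f(a) = C1 + Integral(C2*airyai(-2^(1/3)*a/2) + C3*airybi(-2^(1/3)*a/2), a)


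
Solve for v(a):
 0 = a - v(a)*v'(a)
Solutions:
 v(a) = -sqrt(C1 + a^2)
 v(a) = sqrt(C1 + a^2)


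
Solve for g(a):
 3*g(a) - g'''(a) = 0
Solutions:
 g(a) = C3*exp(3^(1/3)*a) + (C1*sin(3^(5/6)*a/2) + C2*cos(3^(5/6)*a/2))*exp(-3^(1/3)*a/2)


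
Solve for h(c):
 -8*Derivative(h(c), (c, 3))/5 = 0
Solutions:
 h(c) = C1 + C2*c + C3*c^2


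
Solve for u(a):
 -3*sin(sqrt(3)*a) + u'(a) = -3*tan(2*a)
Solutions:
 u(a) = C1 + 3*log(cos(2*a))/2 - sqrt(3)*cos(sqrt(3)*a)


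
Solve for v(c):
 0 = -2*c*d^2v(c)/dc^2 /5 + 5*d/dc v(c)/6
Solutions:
 v(c) = C1 + C2*c^(37/12)


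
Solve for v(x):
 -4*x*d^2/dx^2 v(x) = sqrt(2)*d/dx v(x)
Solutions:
 v(x) = C1 + C2*x^(1 - sqrt(2)/4)


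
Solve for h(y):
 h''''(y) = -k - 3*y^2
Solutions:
 h(y) = C1 + C2*y + C3*y^2 + C4*y^3 - k*y^4/24 - y^6/120


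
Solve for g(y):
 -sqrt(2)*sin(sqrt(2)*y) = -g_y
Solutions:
 g(y) = C1 - cos(sqrt(2)*y)


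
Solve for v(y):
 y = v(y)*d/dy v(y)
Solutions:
 v(y) = -sqrt(C1 + y^2)
 v(y) = sqrt(C1 + y^2)


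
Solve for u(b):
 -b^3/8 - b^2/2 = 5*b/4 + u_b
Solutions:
 u(b) = C1 - b^4/32 - b^3/6 - 5*b^2/8


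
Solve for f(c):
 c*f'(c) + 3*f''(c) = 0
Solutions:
 f(c) = C1 + C2*erf(sqrt(6)*c/6)


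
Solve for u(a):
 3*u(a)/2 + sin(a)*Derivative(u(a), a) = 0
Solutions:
 u(a) = C1*(cos(a) + 1)^(3/4)/(cos(a) - 1)^(3/4)


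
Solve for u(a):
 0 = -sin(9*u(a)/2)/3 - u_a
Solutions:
 u(a) = -2*acos((-C1 - exp(3*a))/(C1 - exp(3*a)))/9 + 4*pi/9
 u(a) = 2*acos((-C1 - exp(3*a))/(C1 - exp(3*a)))/9


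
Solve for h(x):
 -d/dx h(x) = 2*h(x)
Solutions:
 h(x) = C1*exp(-2*x)


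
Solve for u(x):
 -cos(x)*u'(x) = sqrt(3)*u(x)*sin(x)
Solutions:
 u(x) = C1*cos(x)^(sqrt(3))


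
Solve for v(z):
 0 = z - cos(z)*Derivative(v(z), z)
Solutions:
 v(z) = C1 + Integral(z/cos(z), z)


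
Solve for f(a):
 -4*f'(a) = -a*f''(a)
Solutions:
 f(a) = C1 + C2*a^5


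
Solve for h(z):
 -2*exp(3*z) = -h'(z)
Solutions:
 h(z) = C1 + 2*exp(3*z)/3


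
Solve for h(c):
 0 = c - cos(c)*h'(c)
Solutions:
 h(c) = C1 + Integral(c/cos(c), c)


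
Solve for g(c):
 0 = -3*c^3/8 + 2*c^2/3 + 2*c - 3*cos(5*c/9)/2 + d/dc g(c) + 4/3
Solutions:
 g(c) = C1 + 3*c^4/32 - 2*c^3/9 - c^2 - 4*c/3 + 27*sin(5*c/9)/10


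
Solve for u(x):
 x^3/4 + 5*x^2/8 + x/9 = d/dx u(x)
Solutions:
 u(x) = C1 + x^4/16 + 5*x^3/24 + x^2/18


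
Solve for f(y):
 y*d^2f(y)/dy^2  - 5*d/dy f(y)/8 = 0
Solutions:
 f(y) = C1 + C2*y^(13/8)


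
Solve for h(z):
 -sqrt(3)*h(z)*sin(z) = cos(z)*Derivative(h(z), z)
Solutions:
 h(z) = C1*cos(z)^(sqrt(3))


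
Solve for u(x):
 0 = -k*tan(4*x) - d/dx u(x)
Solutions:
 u(x) = C1 + k*log(cos(4*x))/4


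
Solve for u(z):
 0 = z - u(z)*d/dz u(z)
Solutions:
 u(z) = -sqrt(C1 + z^2)
 u(z) = sqrt(C1 + z^2)


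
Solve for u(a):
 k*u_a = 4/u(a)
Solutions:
 u(a) = -sqrt(C1 + 8*a/k)
 u(a) = sqrt(C1 + 8*a/k)


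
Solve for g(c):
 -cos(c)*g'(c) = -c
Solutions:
 g(c) = C1 + Integral(c/cos(c), c)


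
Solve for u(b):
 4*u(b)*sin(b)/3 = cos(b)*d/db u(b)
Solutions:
 u(b) = C1/cos(b)^(4/3)


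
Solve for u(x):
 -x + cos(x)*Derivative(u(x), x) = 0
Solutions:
 u(x) = C1 + Integral(x/cos(x), x)


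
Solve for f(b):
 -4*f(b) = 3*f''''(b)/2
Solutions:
 f(b) = (C1*sin(2^(1/4)*3^(3/4)*b/3) + C2*cos(2^(1/4)*3^(3/4)*b/3))*exp(-2^(1/4)*3^(3/4)*b/3) + (C3*sin(2^(1/4)*3^(3/4)*b/3) + C4*cos(2^(1/4)*3^(3/4)*b/3))*exp(2^(1/4)*3^(3/4)*b/3)


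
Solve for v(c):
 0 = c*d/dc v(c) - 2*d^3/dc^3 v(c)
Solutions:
 v(c) = C1 + Integral(C2*airyai(2^(2/3)*c/2) + C3*airybi(2^(2/3)*c/2), c)


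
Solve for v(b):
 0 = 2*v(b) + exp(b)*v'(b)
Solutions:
 v(b) = C1*exp(2*exp(-b))


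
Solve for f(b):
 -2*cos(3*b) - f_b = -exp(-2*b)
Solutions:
 f(b) = C1 - 2*sin(3*b)/3 - exp(-2*b)/2


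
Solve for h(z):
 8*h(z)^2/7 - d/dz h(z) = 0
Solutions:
 h(z) = -7/(C1 + 8*z)


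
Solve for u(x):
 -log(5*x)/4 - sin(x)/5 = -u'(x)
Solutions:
 u(x) = C1 + x*log(x)/4 - x/4 + x*log(5)/4 - cos(x)/5


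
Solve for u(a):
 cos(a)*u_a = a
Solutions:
 u(a) = C1 + Integral(a/cos(a), a)


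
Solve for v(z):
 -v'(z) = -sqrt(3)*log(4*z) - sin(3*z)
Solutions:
 v(z) = C1 + sqrt(3)*z*(log(z) - 1) + 2*sqrt(3)*z*log(2) - cos(3*z)/3


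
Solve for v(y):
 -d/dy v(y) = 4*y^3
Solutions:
 v(y) = C1 - y^4


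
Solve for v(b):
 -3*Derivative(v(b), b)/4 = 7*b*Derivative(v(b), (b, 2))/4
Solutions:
 v(b) = C1 + C2*b^(4/7)


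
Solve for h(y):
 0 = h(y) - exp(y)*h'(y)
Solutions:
 h(y) = C1*exp(-exp(-y))


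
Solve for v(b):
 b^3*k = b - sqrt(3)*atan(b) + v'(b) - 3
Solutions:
 v(b) = C1 + b^4*k/4 - b^2/2 + 3*b + sqrt(3)*(b*atan(b) - log(b^2 + 1)/2)


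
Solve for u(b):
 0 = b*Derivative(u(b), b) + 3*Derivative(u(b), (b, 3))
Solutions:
 u(b) = C1 + Integral(C2*airyai(-3^(2/3)*b/3) + C3*airybi(-3^(2/3)*b/3), b)


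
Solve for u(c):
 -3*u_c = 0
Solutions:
 u(c) = C1


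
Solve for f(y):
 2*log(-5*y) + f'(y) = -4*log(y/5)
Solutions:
 f(y) = C1 - 6*y*log(y) + 2*y*(log(5) + 3 - I*pi)


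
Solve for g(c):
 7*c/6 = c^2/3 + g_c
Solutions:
 g(c) = C1 - c^3/9 + 7*c^2/12


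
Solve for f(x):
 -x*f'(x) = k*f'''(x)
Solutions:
 f(x) = C1 + Integral(C2*airyai(x*(-1/k)^(1/3)) + C3*airybi(x*(-1/k)^(1/3)), x)


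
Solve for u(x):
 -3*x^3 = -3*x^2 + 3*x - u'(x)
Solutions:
 u(x) = C1 + 3*x^4/4 - x^3 + 3*x^2/2


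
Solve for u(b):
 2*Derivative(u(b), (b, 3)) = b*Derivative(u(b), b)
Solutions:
 u(b) = C1 + Integral(C2*airyai(2^(2/3)*b/2) + C3*airybi(2^(2/3)*b/2), b)


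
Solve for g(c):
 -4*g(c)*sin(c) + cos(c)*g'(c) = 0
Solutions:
 g(c) = C1/cos(c)^4


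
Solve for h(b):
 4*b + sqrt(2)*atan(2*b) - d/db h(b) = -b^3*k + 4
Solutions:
 h(b) = C1 + b^4*k/4 + 2*b^2 - 4*b + sqrt(2)*(b*atan(2*b) - log(4*b^2 + 1)/4)


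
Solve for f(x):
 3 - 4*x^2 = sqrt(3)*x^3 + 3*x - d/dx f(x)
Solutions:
 f(x) = C1 + sqrt(3)*x^4/4 + 4*x^3/3 + 3*x^2/2 - 3*x


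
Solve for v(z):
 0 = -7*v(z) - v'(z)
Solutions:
 v(z) = C1*exp(-7*z)


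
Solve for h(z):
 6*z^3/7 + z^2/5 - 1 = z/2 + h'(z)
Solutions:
 h(z) = C1 + 3*z^4/14 + z^3/15 - z^2/4 - z


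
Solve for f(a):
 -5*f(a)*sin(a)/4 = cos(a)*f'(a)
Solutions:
 f(a) = C1*cos(a)^(5/4)
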